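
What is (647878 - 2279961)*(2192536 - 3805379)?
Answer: 2632293641969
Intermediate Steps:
(647878 - 2279961)*(2192536 - 3805379) = -1632083*(-1612843) = 2632293641969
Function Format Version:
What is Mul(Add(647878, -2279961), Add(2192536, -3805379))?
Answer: 2632293641969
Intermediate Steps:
Mul(Add(647878, -2279961), Add(2192536, -3805379)) = Mul(-1632083, -1612843) = 2632293641969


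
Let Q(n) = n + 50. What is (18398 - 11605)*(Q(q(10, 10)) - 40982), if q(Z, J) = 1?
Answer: -278044283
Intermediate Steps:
Q(n) = 50 + n
(18398 - 11605)*(Q(q(10, 10)) - 40982) = (18398 - 11605)*((50 + 1) - 40982) = 6793*(51 - 40982) = 6793*(-40931) = -278044283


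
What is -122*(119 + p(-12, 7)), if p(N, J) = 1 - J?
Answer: -13786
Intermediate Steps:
-122*(119 + p(-12, 7)) = -122*(119 + (1 - 1*7)) = -122*(119 + (1 - 7)) = -122*(119 - 6) = -122*113 = -13786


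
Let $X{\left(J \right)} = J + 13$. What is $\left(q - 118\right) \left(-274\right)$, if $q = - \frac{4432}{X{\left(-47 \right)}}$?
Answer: $- \frac{57540}{17} \approx -3384.7$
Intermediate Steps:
$X{\left(J \right)} = 13 + J$
$q = \frac{2216}{17}$ ($q = - \frac{4432}{13 - 47} = - \frac{4432}{-34} = \left(-4432\right) \left(- \frac{1}{34}\right) = \frac{2216}{17} \approx 130.35$)
$\left(q - 118\right) \left(-274\right) = \left(\frac{2216}{17} - 118\right) \left(-274\right) = \frac{210}{17} \left(-274\right) = - \frac{57540}{17}$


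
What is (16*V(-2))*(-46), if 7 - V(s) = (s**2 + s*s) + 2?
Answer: 2208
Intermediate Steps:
V(s) = 5 - 2*s**2 (V(s) = 7 - ((s**2 + s*s) + 2) = 7 - ((s**2 + s**2) + 2) = 7 - (2*s**2 + 2) = 7 - (2 + 2*s**2) = 7 + (-2 - 2*s**2) = 5 - 2*s**2)
(16*V(-2))*(-46) = (16*(5 - 2*(-2)**2))*(-46) = (16*(5 - 2*4))*(-46) = (16*(5 - 8))*(-46) = (16*(-3))*(-46) = -48*(-46) = 2208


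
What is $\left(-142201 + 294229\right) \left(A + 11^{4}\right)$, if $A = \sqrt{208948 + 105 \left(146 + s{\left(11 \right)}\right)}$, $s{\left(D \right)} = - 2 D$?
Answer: $2225841948 + 608112 \sqrt{13873} \approx 2.2975 \cdot 10^{9}$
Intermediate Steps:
$A = 4 \sqrt{13873}$ ($A = \sqrt{208948 + 105 \left(146 - 22\right)} = \sqrt{208948 + 105 \cdot 124} = \sqrt{208948 + 13020} = \sqrt{221968} = 4 \sqrt{13873} \approx 471.13$)
$\left(-142201 + 294229\right) \left(A + 11^{4}\right) = \left(-142201 + 294229\right) \left(4 \sqrt{13873} + 11^{4}\right) = 152028 \left(4 \sqrt{13873} + 14641\right) = 152028 \left(14641 + 4 \sqrt{13873}\right) = 2225841948 + 608112 \sqrt{13873}$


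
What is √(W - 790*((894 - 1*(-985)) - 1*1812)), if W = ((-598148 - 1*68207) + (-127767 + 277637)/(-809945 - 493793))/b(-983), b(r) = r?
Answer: 2*I*√5363788249598770282090/640787227 ≈ 228.59*I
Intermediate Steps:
W = 434376242430/640787227 (W = ((-598148 - 1*68207) + (-127767 + 277637)/(-809945 - 493793))/(-983) = ((-598148 - 68207) + 149870/(-1303738))*(-1/983) = (-666355 + 149870*(-1/1303738))*(-1/983) = (-666355 - 74935/651869)*(-1/983) = -434376242430/651869*(-1/983) = 434376242430/640787227 ≈ 677.88)
√(W - 790*((894 - 1*(-985)) - 1*1812)) = √(434376242430/640787227 - 790*((894 - 1*(-985)) - 1*1812)) = √(434376242430/640787227 - 790*((894 + 985) - 1812)) = √(434376242430/640787227 - 790*(1879 - 1812)) = √(434376242430/640787227 - 790*67) = √(434376242430/640787227 - 52930) = √(-33482491682680/640787227) = 2*I*√5363788249598770282090/640787227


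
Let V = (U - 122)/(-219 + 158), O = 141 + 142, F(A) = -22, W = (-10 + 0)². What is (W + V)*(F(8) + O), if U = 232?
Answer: 1563390/61 ≈ 25629.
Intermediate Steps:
W = 100 (W = (-10)² = 100)
O = 283
V = -110/61 (V = (232 - 122)/(-219 + 158) = 110/(-61) = 110*(-1/61) = -110/61 ≈ -1.8033)
(W + V)*(F(8) + O) = (100 - 110/61)*(-22 + 283) = (5990/61)*261 = 1563390/61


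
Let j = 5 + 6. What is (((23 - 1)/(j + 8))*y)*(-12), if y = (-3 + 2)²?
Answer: -264/19 ≈ -13.895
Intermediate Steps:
j = 11
y = 1 (y = (-1)² = 1)
(((23 - 1)/(j + 8))*y)*(-12) = (((23 - 1)/(11 + 8))*1)*(-12) = ((22/19)*1)*(-12) = (22/19)*(-12) = -264/19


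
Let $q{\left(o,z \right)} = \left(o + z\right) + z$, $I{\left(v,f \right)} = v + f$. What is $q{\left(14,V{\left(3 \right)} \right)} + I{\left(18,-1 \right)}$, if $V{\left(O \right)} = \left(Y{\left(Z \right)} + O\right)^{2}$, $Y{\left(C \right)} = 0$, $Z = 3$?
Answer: $49$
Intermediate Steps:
$V{\left(O \right)} = O^{2}$ ($V{\left(O \right)} = \left(0 + O\right)^{2} = O^{2}$)
$I{\left(v,f \right)} = f + v$
$q{\left(o,z \right)} = o + 2 z$
$q{\left(14,V{\left(3 \right)} \right)} + I{\left(18,-1 \right)} = \left(14 + 2 \cdot 3^{2}\right) + \left(-1 + 18\right) = \left(14 + 2 \cdot 9\right) + 17 = \left(14 + 18\right) + 17 = 32 + 17 = 49$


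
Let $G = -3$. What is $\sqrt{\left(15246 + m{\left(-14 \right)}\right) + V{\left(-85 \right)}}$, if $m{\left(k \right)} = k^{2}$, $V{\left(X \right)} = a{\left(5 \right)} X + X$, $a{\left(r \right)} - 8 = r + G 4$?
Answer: $2 \sqrt{3818} \approx 123.58$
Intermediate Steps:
$a{\left(r \right)} = -4 + r$ ($a{\left(r \right)} = 8 + \left(r - 12\right) = 8 + \left(-12 + r\right) = -4 + r$)
$V{\left(X \right)} = 2 X$ ($V{\left(X \right)} = \left(-4 + 5\right) X + X = 1 X + X = X + X = 2 X$)
$\sqrt{\left(15246 + m{\left(-14 \right)}\right) + V{\left(-85 \right)}} = \sqrt{\left(15246 + \left(-14\right)^{2}\right) + 2 \left(-85\right)} = \sqrt{\left(15246 + 196\right) - 170} = \sqrt{15442 - 170} = \sqrt{15272} = 2 \sqrt{3818}$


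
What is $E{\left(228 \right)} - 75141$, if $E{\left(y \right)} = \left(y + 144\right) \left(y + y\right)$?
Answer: $94491$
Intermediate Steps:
$E{\left(y \right)} = 2 y \left(144 + y\right)$ ($E{\left(y \right)} = \left(144 + y\right) 2 y = 2 y \left(144 + y\right)$)
$E{\left(228 \right)} - 75141 = 2 \cdot 228 \left(144 + 228\right) - 75141 = 2 \cdot 228 \cdot 372 - 75141 = 169632 - 75141 = 94491$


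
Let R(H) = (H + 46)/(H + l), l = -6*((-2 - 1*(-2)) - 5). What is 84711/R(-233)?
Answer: 91959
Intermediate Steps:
l = 30 (l = -6*((-2 + 2) - 5) = -6*(0 - 5) = -6*(-5) = 30)
R(H) = (46 + H)/(30 + H) (R(H) = (H + 46)/(H + 30) = (46 + H)/(30 + H))
84711/R(-233) = 84711/(((46 - 233)/(30 - 233))) = 84711/((-187/(-203))) = 84711/((-1/203*(-187))) = 84711/(187/203) = 84711*(203/187) = 91959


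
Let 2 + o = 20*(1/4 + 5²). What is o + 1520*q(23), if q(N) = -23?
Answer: -34457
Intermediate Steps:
o = 503 (o = -2 + 20*(1/4 + 5²) = -2 + 20*(¼ + 25) = -2 + 20*(101/4) = -2 + 505 = 503)
o + 1520*q(23) = 503 + 1520*(-23) = 503 - 34960 = -34457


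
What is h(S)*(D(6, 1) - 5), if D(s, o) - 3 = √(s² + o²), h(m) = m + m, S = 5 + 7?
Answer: -48 + 24*√37 ≈ 97.986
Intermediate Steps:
S = 12
h(m) = 2*m
D(s, o) = 3 + √(o² + s²) (D(s, o) = 3 + √(s² + o²) = 3 + √(o² + s²))
h(S)*(D(6, 1) - 5) = (2*12)*((3 + √(1² + 6²)) - 5) = 24*((3 + √(1 + 36)) - 5) = 24*((3 + √37) - 5) = 24*(-2 + √37) = -48 + 24*√37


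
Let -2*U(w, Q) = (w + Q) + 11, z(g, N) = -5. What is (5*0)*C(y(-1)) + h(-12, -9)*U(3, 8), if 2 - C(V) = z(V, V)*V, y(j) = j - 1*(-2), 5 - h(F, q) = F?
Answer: -187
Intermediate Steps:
h(F, q) = 5 - F
y(j) = 2 + j (y(j) = j + 2 = 2 + j)
C(V) = 2 + 5*V (C(V) = 2 - (-5)*V = 2 + 5*V)
U(w, Q) = -11/2 - Q/2 - w/2 (U(w, Q) = -((w + Q) + 11)/2 = -((Q + w) + 11)/2 = -(11 + Q + w)/2 = -11/2 - Q/2 - w/2)
(5*0)*C(y(-1)) + h(-12, -9)*U(3, 8) = (5*0)*(2 + 5*(2 - 1)) + (5 - 1*(-12))*(-11/2 - ½*8 - ½*3) = 0*(2 + 5*1) + (5 + 12)*(-11/2 - 4 - 3/2) = 0*(2 + 5) + 17*(-11) = 0*7 - 187 = 0 - 187 = -187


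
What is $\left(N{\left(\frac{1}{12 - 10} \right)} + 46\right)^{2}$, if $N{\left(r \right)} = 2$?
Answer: $2304$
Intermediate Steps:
$\left(N{\left(\frac{1}{12 - 10} \right)} + 46\right)^{2} = \left(2 + 46\right)^{2} = 48^{2} = 2304$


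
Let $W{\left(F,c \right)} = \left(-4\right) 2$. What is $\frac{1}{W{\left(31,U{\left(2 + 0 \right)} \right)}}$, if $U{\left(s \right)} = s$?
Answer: $- \frac{1}{8} \approx -0.125$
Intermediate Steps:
$W{\left(F,c \right)} = -8$
$\frac{1}{W{\left(31,U{\left(2 + 0 \right)} \right)}} = \frac{1}{-8} = - \frac{1}{8}$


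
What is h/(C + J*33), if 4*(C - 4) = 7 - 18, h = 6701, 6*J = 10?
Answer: 26804/225 ≈ 119.13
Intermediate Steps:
J = 5/3 (J = (1/6)*10 = 5/3 ≈ 1.6667)
C = 5/4 (C = 4 + (7 - 18)/4 = 4 + (1/4)*(-11) = 4 - 11/4 = 5/4 ≈ 1.2500)
h/(C + J*33) = 6701/(5/4 + (5/3)*33) = 6701/(5/4 + 55) = 6701/(225/4) = 6701*(4/225) = 26804/225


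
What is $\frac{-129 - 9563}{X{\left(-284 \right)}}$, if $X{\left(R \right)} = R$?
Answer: $\frac{2423}{71} \approx 34.127$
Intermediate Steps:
$\frac{-129 - 9563}{X{\left(-284 \right)}} = \frac{-129 - 9563}{-284} = \left(-129 - 9563\right) \left(- \frac{1}{284}\right) = \left(-9692\right) \left(- \frac{1}{284}\right) = \frac{2423}{71}$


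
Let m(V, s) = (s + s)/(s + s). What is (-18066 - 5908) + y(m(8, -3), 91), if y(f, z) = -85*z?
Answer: -31709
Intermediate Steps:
m(V, s) = 1 (m(V, s) = (2*s)/((2*s)) = (2*s)*(1/(2*s)) = 1)
(-18066 - 5908) + y(m(8, -3), 91) = (-18066 - 5908) - 85*91 = -23974 - 7735 = -31709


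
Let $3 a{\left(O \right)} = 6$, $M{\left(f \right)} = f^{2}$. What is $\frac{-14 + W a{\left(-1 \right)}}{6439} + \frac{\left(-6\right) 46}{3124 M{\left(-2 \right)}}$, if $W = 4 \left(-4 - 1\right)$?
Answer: $- \frac{612987}{20115436} \approx -0.030473$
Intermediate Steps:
$W = -20$ ($W = 4 \left(-5\right) = -20$)
$a{\left(O \right)} = 2$ ($a{\left(O \right)} = \frac{1}{3} \cdot 6 = 2$)
$\frac{-14 + W a{\left(-1 \right)}}{6439} + \frac{\left(-6\right) 46}{3124 M{\left(-2 \right)}} = \frac{-14 - 40}{6439} + \frac{\left(-6\right) 46}{3124 \left(-2\right)^{2}} = \left(-14 - 40\right) \frac{1}{6439} - \frac{276}{3124 \cdot 4} = \left(-54\right) \frac{1}{6439} - \frac{276}{12496} = - \frac{54}{6439} - \frac{69}{3124} = - \frac{612987}{20115436}$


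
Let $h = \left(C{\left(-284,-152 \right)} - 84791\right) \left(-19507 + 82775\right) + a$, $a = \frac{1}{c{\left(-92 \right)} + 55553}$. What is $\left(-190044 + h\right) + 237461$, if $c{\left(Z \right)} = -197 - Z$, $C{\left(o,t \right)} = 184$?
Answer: $- \frac{296805839225031}{55448} \approx -5.3529 \cdot 10^{9}$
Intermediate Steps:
$a = \frac{1}{55448}$ ($a = \frac{1}{\left(-197 - -92\right) + 55553} = \frac{1}{\left(-197 + 92\right) + 55553} = \frac{1}{-105 + 55553} = \frac{1}{55448} \approx 1.8035 \cdot 10^{-5}$)
$h = - \frac{296808468402847}{55448}$ ($h = \left(184 - 84791\right) \left(-19507 + 82775\right) + \frac{1}{55448} = \left(-84607\right) 63268 + \frac{1}{55448} = -5352915676 + \frac{1}{55448} = - \frac{296808468402847}{55448} \approx -5.3529 \cdot 10^{9}$)
$\left(-190044 + h\right) + 237461 = \left(-190044 - \frac{296808468402847}{55448}\right) + 237461 = - \frac{296819005962559}{55448} + 237461 = - \frac{296805839225031}{55448}$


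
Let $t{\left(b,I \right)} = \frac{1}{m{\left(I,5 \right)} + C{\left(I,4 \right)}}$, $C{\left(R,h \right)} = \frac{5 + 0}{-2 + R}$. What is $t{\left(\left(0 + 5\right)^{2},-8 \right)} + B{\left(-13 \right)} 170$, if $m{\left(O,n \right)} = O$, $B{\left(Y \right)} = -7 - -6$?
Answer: $- \frac{2892}{17} \approx -170.12$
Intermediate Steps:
$C{\left(R,h \right)} = \frac{5}{-2 + R}$
$B{\left(Y \right)} = -1$ ($B{\left(Y \right)} = -7 + 6 = -1$)
$t{\left(b,I \right)} = \frac{1}{I + \frac{5}{-2 + I}}$
$t{\left(\left(0 + 5\right)^{2},-8 \right)} + B{\left(-13 \right)} 170 = \frac{-2 - 8}{5 - 8 \left(-2 - 8\right)} - 170 = \frac{1}{5 - -80} \left(-10\right) - 170 = \frac{1}{5 + 80} \left(-10\right) - 170 = \frac{1}{85} \left(-10\right) - 170 = - \frac{2}{17} - 170 = - \frac{2892}{17}$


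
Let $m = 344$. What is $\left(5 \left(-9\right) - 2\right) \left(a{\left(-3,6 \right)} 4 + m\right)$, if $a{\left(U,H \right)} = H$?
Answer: $-17296$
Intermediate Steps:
$\left(5 \left(-9\right) - 2\right) \left(a{\left(-3,6 \right)} 4 + m\right) = \left(5 \left(-9\right) - 2\right) \left(6 \cdot 4 + 344\right) = \left(-45 - 2\right) \left(24 + 344\right) = \left(-47\right) 368 = -17296$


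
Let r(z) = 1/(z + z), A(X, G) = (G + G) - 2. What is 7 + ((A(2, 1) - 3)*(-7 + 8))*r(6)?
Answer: 27/4 ≈ 6.7500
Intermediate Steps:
A(X, G) = -2 + 2*G (A(X, G) = 2*G - 2 = -2 + 2*G)
r(z) = 1/(2*z)
7 + ((A(2, 1) - 3)*(-7 + 8))*r(6) = 7 + (((-2 + 2*1) - 3)*(-7 + 8))*((1/2)/6) = 7 + (((-2 + 2) - 3)*1)*((1/2)*(1/6)) = 7 + ((0 - 3)*1)*(1/12) = 7 - 3*1*(1/12) = 7 - 3*1/12 = 7 - 1/4 = 27/4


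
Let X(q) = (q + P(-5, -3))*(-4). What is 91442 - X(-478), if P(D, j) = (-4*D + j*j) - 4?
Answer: 89630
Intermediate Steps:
P(D, j) = -4 + j² - 4*D (P(D, j) = (-4*D + j²) - 4 = (j² - 4*D) - 4 = -4 + j² - 4*D)
X(q) = -100 - 4*q (X(q) = (q + (-4 + (-3)² - 4*(-5)))*(-4) = (q + (-4 + 9 + 20))*(-4) = (q + 25)*(-4) = (25 + q)*(-4) = -100 - 4*q)
91442 - X(-478) = 91442 - (-100 - 4*(-478)) = 91442 - (-100 + 1912) = 91442 - 1*1812 = 91442 - 1812 = 89630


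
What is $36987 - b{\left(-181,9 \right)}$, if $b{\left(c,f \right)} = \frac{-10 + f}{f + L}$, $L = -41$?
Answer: $\frac{1183583}{32} \approx 36987.0$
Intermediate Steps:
$b{\left(c,f \right)} = \frac{-10 + f}{-41 + f}$ ($b{\left(c,f \right)} = \frac{-10 + f}{f - 41} = \frac{-10 + f}{-41 + f}$)
$36987 - b{\left(-181,9 \right)} = 36987 - \frac{-10 + 9}{-41 + 9} = 36987 - \frac{1}{-32} \left(-1\right) = 36987 - \left(- \frac{1}{32}\right) \left(-1\right) = 36987 - \frac{1}{32} = \frac{1183583}{32}$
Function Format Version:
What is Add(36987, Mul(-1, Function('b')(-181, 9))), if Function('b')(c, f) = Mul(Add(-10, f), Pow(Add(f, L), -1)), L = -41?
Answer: Rational(1183583, 32) ≈ 36987.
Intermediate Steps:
Function('b')(c, f) = Mul(Pow(Add(-41, f), -1), Add(-10, f)) (Function('b')(c, f) = Mul(Add(-10, f), Pow(Add(f, -41), -1)) = Mul(Add(-10, f), Pow(Add(-41, f), -1)) = Mul(Pow(Add(-41, f), -1), Add(-10, f)))
Add(36987, Mul(-1, Function('b')(-181, 9))) = Add(36987, Mul(-1, Mul(Pow(Add(-41, 9), -1), Add(-10, 9)))) = Add(36987, Mul(-1, Mul(Pow(-32, -1), -1))) = Add(36987, Mul(-1, Mul(Rational(-1, 32), -1))) = Add(36987, Mul(-1, Rational(1, 32))) = Add(36987, Rational(-1, 32)) = Rational(1183583, 32)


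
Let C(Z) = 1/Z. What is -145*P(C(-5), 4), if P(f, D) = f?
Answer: 29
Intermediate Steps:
-145*P(C(-5), 4) = -145/(-5) = -145*(-1/5) = 29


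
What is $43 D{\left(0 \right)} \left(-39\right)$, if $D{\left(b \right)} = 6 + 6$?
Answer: $-20124$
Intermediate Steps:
$D{\left(b \right)} = 12$
$43 D{\left(0 \right)} \left(-39\right) = 43 \cdot 12 \left(-39\right) = 516 \left(-39\right) = -20124$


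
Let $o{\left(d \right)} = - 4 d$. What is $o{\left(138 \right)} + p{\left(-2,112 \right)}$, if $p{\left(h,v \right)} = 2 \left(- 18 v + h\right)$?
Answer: $-4588$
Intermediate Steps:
$p{\left(h,v \right)} = - 36 v + 2 h$ ($p{\left(h,v \right)} = 2 \left(h - 18 v\right) = - 36 v + 2 h$)
$o{\left(138 \right)} + p{\left(-2,112 \right)} = \left(-4\right) 138 + \left(\left(-36\right) 112 + 2 \left(-2\right)\right) = -552 - 4036 = -4588$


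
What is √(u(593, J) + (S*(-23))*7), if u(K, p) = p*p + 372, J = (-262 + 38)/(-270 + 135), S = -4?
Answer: 2*√4641694/135 ≈ 31.918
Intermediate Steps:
J = 224/135 (J = -224/(-135) = -224*(-1/135) = 224/135 ≈ 1.6593)
u(K, p) = 372 + p² (u(K, p) = p² + 372 = 372 + p²)
√(u(593, J) + (S*(-23))*7) = √((372 + (224/135)²) - 4*(-23)*7) = √((372 + 50176/18225) + 92*7) = √(6829876/18225 + 644) = √(18566776/18225) = 2*√4641694/135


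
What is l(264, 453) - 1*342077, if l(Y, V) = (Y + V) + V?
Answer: -340907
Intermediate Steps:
l(Y, V) = Y + 2*V (l(Y, V) = (V + Y) + V = Y + 2*V)
l(264, 453) - 1*342077 = (264 + 2*453) - 1*342077 = (264 + 906) - 342077 = 1170 - 342077 = -340907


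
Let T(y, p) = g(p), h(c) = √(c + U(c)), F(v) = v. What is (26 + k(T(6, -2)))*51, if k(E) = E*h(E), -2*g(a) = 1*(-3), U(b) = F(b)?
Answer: 1326 + 153*√3/2 ≈ 1458.5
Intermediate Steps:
U(b) = b
h(c) = √2*√c (h(c) = √(c + c) = √(2*c) = √2*√c)
g(a) = 3/2 (g(a) = -(-3)/2 = -½*(-3) = 3/2)
T(y, p) = 3/2
k(E) = √2*E^(3/2) (k(E) = E*(√2*√E) = √2*E^(3/2))
(26 + k(T(6, -2)))*51 = (26 + √2*(3/2)^(3/2))*51 = (26 + √2*(3*√6/4))*51 = (26 + 3*√3/2)*51 = 1326 + 153*√3/2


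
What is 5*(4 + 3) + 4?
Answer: 39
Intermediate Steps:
5*(4 + 3) + 4 = 5*7 + 4 = 35 + 4 = 39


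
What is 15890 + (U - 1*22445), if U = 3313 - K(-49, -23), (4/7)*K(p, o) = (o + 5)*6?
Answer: -3053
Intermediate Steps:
K(p, o) = 105/2 + 21*o/2 (K(p, o) = 7*((o + 5)*6)/4 = 7*((5 + o)*6)/4 = 7*(30 + 6*o)/4 = 105/2 + 21*o/2)
U = 3502 (U = 3313 - (105/2 + (21/2)*(-23)) = 3313 - (105/2 - 483/2) = 3313 - 1*(-189) = 3313 + 189 = 3502)
15890 + (U - 1*22445) = 15890 + (3502 - 1*22445) = 15890 + (3502 - 22445) = 15890 - 18943 = -3053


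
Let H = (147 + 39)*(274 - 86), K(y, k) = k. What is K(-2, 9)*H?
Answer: 314712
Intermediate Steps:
H = 34968 (H = 186*188 = 34968)
K(-2, 9)*H = 9*34968 = 314712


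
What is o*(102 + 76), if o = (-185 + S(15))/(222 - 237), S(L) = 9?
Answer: 31328/15 ≈ 2088.5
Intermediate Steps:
o = 176/15 (o = (-185 + 9)/(222 - 237) = -176/(-15) = -176*(-1/15) = 176/15 ≈ 11.733)
o*(102 + 76) = 176*(102 + 76)/15 = (176/15)*178 = 31328/15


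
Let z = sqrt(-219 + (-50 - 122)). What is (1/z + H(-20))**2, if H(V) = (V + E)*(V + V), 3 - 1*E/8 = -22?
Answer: (2815200 + I*sqrt(391))**2/152881 ≈ 5.184e+7 + 728.24*I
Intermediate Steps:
E = 200 (E = 24 - 8*(-22) = 24 + 176 = 200)
H(V) = 2*V*(200 + V) (H(V) = (V + 200)*(V + V) = (200 + V)*(2*V) = 2*V*(200 + V))
z = I*sqrt(391) (z = sqrt(-219 - 172) = sqrt(-391) = I*sqrt(391) ≈ 19.774*I)
(1/z + H(-20))**2 = (1/(I*sqrt(391)) + 2*(-20)*(200 - 20))**2 = (-I*sqrt(391)/391 + 2*(-20)*180)**2 = (-I*sqrt(391)/391 - 7200)**2 = (-7200 - I*sqrt(391)/391)**2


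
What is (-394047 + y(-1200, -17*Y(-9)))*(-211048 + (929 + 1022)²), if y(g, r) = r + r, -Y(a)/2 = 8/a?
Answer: -4250866148117/3 ≈ -1.4170e+12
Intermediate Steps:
Y(a) = -16/a
y(g, r) = 2*r
(-394047 + y(-1200, -17*Y(-9)))*(-211048 + (929 + 1022)²) = (-394047 + 2*(-(-272)/(-9)))*(-211048 + (929 + 1022)²) = (-394047 + 2*(-(-272)*(-1)/9))*(-211048 + 1951²) = (-394047 + 2*(-17*16/9))*(-211048 + 3806401) = (-394047 + 2*(-272/9))*3595353 = (-394047 - 544/9)*3595353 = -3546967/9*3595353 = -4250866148117/3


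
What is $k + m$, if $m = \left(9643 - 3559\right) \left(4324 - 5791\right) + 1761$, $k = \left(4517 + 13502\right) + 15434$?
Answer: $-8890014$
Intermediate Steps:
$k = 33453$ ($k = 18019 + 15434 = 33453$)
$m = -8923467$ ($m = 6084 \left(-1467\right) + 1761 = -8925228 + 1761 = -8923467$)
$k + m = 33453 - 8923467 = -8890014$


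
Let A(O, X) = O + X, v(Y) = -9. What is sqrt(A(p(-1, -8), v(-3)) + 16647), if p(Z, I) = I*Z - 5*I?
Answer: 9*sqrt(206) ≈ 129.17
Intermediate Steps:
p(Z, I) = -5*I + I*Z
sqrt(A(p(-1, -8), v(-3)) + 16647) = sqrt((-8*(-5 - 1) - 9) + 16647) = sqrt((-8*(-6) - 9) + 16647) = sqrt((48 - 9) + 16647) = sqrt(39 + 16647) = sqrt(16686) = 9*sqrt(206)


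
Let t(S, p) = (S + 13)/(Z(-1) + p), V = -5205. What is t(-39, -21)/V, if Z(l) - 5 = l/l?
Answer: -26/78075 ≈ -0.00033301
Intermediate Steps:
Z(l) = 6 (Z(l) = 5 + l/l = 5 + 1 = 6)
t(S, p) = (13 + S)/(6 + p) (t(S, p) = (S + 13)/(6 + p) = (13 + S)/(6 + p))
t(-39, -21)/V = ((13 - 39)/(6 - 21))/(-5205) = (-26/(-15))*(-1/5205) = -1/15*(-26)*(-1/5205) = (26/15)*(-1/5205) = -26/78075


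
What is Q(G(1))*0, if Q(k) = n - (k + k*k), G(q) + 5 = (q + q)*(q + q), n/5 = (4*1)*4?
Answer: 0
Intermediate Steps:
n = 80 (n = 5*((4*1)*4) = 5*(4*4) = 5*16 = 80)
G(q) = -5 + 4*q**2 (G(q) = -5 + (q + q)*(q + q) = -5 + (2*q)*(2*q) = -5 + 4*q**2)
Q(k) = 80 - k - k**2 (Q(k) = 80 - (k + k*k) = 80 - (k + k**2) = 80 + (-k - k**2) = 80 - k - k**2)
Q(G(1))*0 = (80 - (-5 + 4*1**2) - (-5 + 4*1**2)**2)*0 = (80 - (-5 + 4*1) - (-5 + 4*1)**2)*0 = (80 - (-5 + 4) - (-5 + 4)**2)*0 = (80 - 1*(-1) - 1*(-1)**2)*0 = (80 + 1 - 1*1)*0 = (80 + 1 - 1)*0 = 80*0 = 0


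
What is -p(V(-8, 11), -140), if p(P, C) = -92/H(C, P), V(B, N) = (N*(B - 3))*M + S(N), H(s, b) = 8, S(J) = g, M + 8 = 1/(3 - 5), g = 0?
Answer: 23/2 ≈ 11.500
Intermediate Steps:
M = -17/2 (M = -8 + 1/(3 - 5) = -8 + 1/(-2) = -8 - 1/2 = -17/2 ≈ -8.5000)
S(J) = 0
V(B, N) = -17*N*(-3 + B)/2 (V(B, N) = (N*(B - 3))*(-17/2) + 0 = (N*(-3 + B))*(-17/2) + 0 = -17*N*(-3 + B)/2 + 0 = -17*N*(-3 + B)/2)
p(P, C) = -23/2 (p(P, C) = -92/8 = -92*1/8 = -23/2)
-p(V(-8, 11), -140) = -1*(-23/2) = 23/2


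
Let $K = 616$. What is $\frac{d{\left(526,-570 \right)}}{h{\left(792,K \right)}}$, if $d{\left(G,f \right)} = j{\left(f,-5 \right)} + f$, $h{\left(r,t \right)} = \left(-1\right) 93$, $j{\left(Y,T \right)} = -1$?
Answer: $\frac{571}{93} \approx 6.1398$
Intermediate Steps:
$h{\left(r,t \right)} = -93$
$d{\left(G,f \right)} = -1 + f$
$\frac{d{\left(526,-570 \right)}}{h{\left(792,K \right)}} = \frac{-1 - 570}{-93} = \left(-571\right) \left(- \frac{1}{93}\right) = \frac{571}{93}$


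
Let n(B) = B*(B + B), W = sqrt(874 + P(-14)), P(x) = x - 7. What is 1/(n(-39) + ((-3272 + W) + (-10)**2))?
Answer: -130/16047 - sqrt(853)/16047 ≈ -0.0099212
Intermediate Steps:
P(x) = -7 + x
W = sqrt(853) (W = sqrt(874 + (-7 - 14)) = sqrt(874 - 21) = sqrt(853) ≈ 29.206)
n(B) = 2*B**2 (n(B) = B*(2*B) = 2*B**2)
1/(n(-39) + ((-3272 + W) + (-10)**2)) = 1/(2*(-39)**2 + ((-3272 + sqrt(853)) + (-10)**2)) = 1/(2*1521 + ((-3272 + sqrt(853)) + 100)) = 1/(3042 + (-3172 + sqrt(853))) = 1/(-130 + sqrt(853))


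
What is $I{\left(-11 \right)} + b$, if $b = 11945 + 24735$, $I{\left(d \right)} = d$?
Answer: $36669$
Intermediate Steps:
$b = 36680$
$I{\left(-11 \right)} + b = -11 + 36680 = 36669$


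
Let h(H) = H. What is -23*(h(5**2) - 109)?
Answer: 1932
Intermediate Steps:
-23*(h(5**2) - 109) = -23*(5**2 - 109) = -23*(25 - 109) = -23*(-84) = 1932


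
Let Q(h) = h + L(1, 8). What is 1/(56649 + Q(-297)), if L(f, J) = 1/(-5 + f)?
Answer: 4/225407 ≈ 1.7746e-5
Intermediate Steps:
Q(h) = -1/4 + h (Q(h) = h + 1/(-5 + 1) = h + 1/(-4) = h - 1/4 = -1/4 + h)
1/(56649 + Q(-297)) = 1/(56649 + (-1/4 - 297)) = 1/(56649 - 1189/4) = 1/(225407/4) = 4/225407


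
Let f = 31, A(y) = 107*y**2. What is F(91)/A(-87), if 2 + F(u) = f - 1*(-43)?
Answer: 8/89987 ≈ 8.8902e-5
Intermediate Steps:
F(u) = 72 (F(u) = -2 + (31 - 1*(-43)) = -2 + (31 + 43) = -2 + 74 = 72)
F(91)/A(-87) = 72/((107*(-87)**2)) = 72/((107*7569)) = 72/809883 = 72*(1/809883) = 8/89987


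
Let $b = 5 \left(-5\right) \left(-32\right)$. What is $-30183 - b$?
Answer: $-30983$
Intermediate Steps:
$b = 800$ ($b = \left(-25\right) \left(-32\right) = 800$)
$-30183 - b = -30183 - 800 = -30983$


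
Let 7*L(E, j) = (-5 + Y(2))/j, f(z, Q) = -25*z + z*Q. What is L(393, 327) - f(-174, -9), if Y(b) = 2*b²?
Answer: -4513907/763 ≈ -5916.0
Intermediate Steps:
f(z, Q) = -25*z + Q*z
L(E, j) = 3/(7*j) (L(E, j) = ((-5 + 2*2²)/j)/7 = ((-5 + 2*4)/j)/7 = ((-5 + 8)/j)/7 = (3/j)/7 = 3/(7*j))
L(393, 327) - f(-174, -9) = (3/7)/327 - (-174)*(-25 - 9) = (3/7)*(1/327) - (-174)*(-34) = 1/763 - 1*5916 = 1/763 - 5916 = -4513907/763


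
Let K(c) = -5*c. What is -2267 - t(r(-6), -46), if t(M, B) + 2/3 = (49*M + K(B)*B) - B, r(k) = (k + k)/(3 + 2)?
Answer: 125779/15 ≈ 8385.3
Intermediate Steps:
r(k) = 2*k/5 (r(k) = (2*k)/5 = (2*k)*(1/5) = 2*k/5)
t(M, B) = -2/3 - B - 5*B**2 + 49*M (t(M, B) = -2/3 + ((49*M + (-5*B)*B) - B) = -2/3 + ((49*M - 5*B**2) - B) = -2/3 + ((-5*B**2 + 49*M) - B) = -2/3 + (-B - 5*B**2 + 49*M) = -2/3 - B - 5*B**2 + 49*M)
-2267 - t(r(-6), -46) = -2267 - (-2/3 - 1*(-46) - 5*(-46)**2 + 49*((2/5)*(-6))) = -2267 - (-2/3 + 46 - 5*2116 + 49*(-12/5)) = -2267 - (-2/3 + 46 - 10580 - 588/5) = -2267 - 1*(-159784/15) = -2267 + 159784/15 = 125779/15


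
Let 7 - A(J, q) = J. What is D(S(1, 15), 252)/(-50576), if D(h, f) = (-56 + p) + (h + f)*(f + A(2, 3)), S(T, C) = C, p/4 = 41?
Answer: -68727/50576 ≈ -1.3589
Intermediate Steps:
A(J, q) = 7 - J
p = 164 (p = 4*41 = 164)
D(h, f) = 108 + (5 + f)*(f + h) (D(h, f) = (-56 + 164) + (h + f)*(f + (7 - 1*2)) = 108 + (f + h)*(f + (7 - 2)) = 108 + (f + h)*(f + 5) = 108 + (f + h)*(5 + f) = 108 + (5 + f)*(f + h))
D(S(1, 15), 252)/(-50576) = (108 + 252² + 5*252 + 5*15 + 252*15)/(-50576) = (108 + 63504 + 1260 + 75 + 3780)*(-1/50576) = 68727*(-1/50576) = -68727/50576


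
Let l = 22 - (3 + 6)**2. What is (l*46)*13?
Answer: -35282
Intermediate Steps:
l = -59 (l = 22 - 1*9**2 = 22 - 1*81 = 22 - 81 = -59)
(l*46)*13 = -59*46*13 = -2714*13 = -35282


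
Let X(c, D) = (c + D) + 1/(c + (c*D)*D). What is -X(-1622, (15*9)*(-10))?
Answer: 8785519160585/2956096622 ≈ 2972.0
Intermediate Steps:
X(c, D) = D + c + 1/(c + c*D²) (X(c, D) = (D + c) + 1/(c + (D*c)*D) = (D + c) + 1/(c + c*D²) = D + c + 1/(c + c*D²))
-X(-1622, (15*9)*(-10)) = -(1 + (-1622)² + ((15*9)*(-10))*(-1622) - 1622*((15*9)*(-10))³ + ((15*9)*(-10))²*(-1622)²)/((-1622)*(1 + ((15*9)*(-10))²)) = -(-1)*(1 + 2630884 + (135*(-10))*(-1622) - 1622*(135*(-10))³ + (135*(-10))²*2630884)/(1622*(1 + (135*(-10))²)) = -(-1)*(1 + 2630884 - 1350*(-1622) - 1622*(-1350)³ + (-1350)²*2630884)/(1622*(1 + (-1350)²)) = -(-1)*(1 + 2630884 + 2189700 - 1622*(-2460375000) + 1822500*2630884)/(1622*(1 + 1822500)) = -(-1)*(1 + 2630884 + 2189700 + 3990728250000 + 4794786090000)/(1622*1822501) = -(-1)*8785519160585/(1622*1822501) = -1*(-8785519160585/2956096622) = 8785519160585/2956096622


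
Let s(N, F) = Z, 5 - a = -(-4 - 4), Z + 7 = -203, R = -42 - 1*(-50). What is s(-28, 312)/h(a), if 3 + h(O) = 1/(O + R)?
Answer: 75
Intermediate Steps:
R = 8 (R = -42 + 50 = 8)
Z = -210 (Z = -7 - 203 = -210)
a = -3 (a = 5 - (-1)*(-4 - 4) = 5 - (-1)*(-8) = 5 - 1*8 = 5 - 8 = -3)
s(N, F) = -210
h(O) = -3 + 1/(8 + O) (h(O) = -3 + 1/(O + 8) = -3 + 1/(8 + O))
s(-28, 312)/h(a) = -210*(8 - 3)/(-23 - 3*(-3)) = -210*5/(-23 + 9) = -210/((⅕)*(-14)) = -210/(-14/5) = -210*(-5/14) = 75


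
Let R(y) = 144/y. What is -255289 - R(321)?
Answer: -27315971/107 ≈ -2.5529e+5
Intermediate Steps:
-255289 - R(321) = -255289 - 144/321 = -255289 - 1*48/107 = -255289 - 48/107 = -27315971/107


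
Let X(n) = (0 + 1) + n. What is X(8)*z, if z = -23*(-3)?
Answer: 621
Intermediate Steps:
X(n) = 1 + n
z = 69
X(8)*z = (1 + 8)*69 = 9*69 = 621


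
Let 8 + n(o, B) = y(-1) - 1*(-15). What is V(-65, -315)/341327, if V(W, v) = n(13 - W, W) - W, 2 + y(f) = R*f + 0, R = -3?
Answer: 73/341327 ≈ 0.00021387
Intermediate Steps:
y(f) = -2 - 3*f (y(f) = -2 + (-3*f + 0) = -2 - 3*f)
n(o, B) = 8 (n(o, B) = -8 + ((-2 - 3*(-1)) - 1*(-15)) = -8 + ((-2 + 3) + 15) = -8 + (1 + 15) = -8 + 16 = 8)
V(W, v) = 8 - W
V(-65, -315)/341327 = (8 - 1*(-65))/341327 = (8 + 65)*(1/341327) = 73*(1/341327) = 73/341327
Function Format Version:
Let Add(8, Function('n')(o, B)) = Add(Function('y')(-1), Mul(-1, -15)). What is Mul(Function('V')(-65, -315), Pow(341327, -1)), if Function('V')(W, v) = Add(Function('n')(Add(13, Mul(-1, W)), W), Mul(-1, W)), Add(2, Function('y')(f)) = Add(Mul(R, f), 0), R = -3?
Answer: Rational(73, 341327) ≈ 0.00021387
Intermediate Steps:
Function('y')(f) = Add(-2, Mul(-3, f)) (Function('y')(f) = Add(-2, Add(Mul(-3, f), 0)) = Add(-2, Mul(-3, f)))
Function('n')(o, B) = 8 (Function('n')(o, B) = Add(-8, Add(Add(-2, Mul(-3, -1)), Mul(-1, -15))) = Add(-8, Add(Add(-2, 3), 15)) = Add(-8, Add(1, 15)) = Add(-8, 16) = 8)
Function('V')(W, v) = Add(8, Mul(-1, W))
Mul(Function('V')(-65, -315), Pow(341327, -1)) = Mul(Add(8, Mul(-1, -65)), Pow(341327, -1)) = Mul(Add(8, 65), Rational(1, 341327)) = Mul(73, Rational(1, 341327)) = Rational(73, 341327)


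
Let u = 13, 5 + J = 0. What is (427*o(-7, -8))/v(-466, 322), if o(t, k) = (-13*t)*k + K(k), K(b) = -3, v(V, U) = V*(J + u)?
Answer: 312137/3728 ≈ 83.728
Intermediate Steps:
J = -5 (J = -5 + 0 = -5)
v(V, U) = 8*V (v(V, U) = V*(-5 + 13) = V*8 = 8*V)
o(t, k) = -3 - 13*k*t (o(t, k) = (-13*t)*k - 3 = -13*k*t - 3 = -3 - 13*k*t)
(427*o(-7, -8))/v(-466, 322) = (427*(-3 - 13*(-8)*(-7)))/((8*(-466))) = (427*(-3 - 728))/(-3728) = (427*(-731))*(-1/3728) = -312137*(-1/3728) = 312137/3728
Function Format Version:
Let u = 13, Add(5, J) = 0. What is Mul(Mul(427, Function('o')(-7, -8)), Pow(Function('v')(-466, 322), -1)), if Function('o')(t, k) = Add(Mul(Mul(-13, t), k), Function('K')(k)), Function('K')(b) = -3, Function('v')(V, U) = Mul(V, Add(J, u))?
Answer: Rational(312137, 3728) ≈ 83.728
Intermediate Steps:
J = -5 (J = Add(-5, 0) = -5)
Function('v')(V, U) = Mul(8, V) (Function('v')(V, U) = Mul(V, Add(-5, 13)) = Mul(V, 8) = Mul(8, V))
Function('o')(t, k) = Add(-3, Mul(-13, k, t)) (Function('o')(t, k) = Add(Mul(Mul(-13, t), k), -3) = Add(Mul(-13, k, t), -3) = Add(-3, Mul(-13, k, t)))
Mul(Mul(427, Function('o')(-7, -8)), Pow(Function('v')(-466, 322), -1)) = Mul(Mul(427, Add(-3, Mul(-13, -8, -7))), Pow(Mul(8, -466), -1)) = Mul(Mul(427, Add(-3, -728)), Pow(-3728, -1)) = Mul(Mul(427, -731), Rational(-1, 3728)) = Mul(-312137, Rational(-1, 3728)) = Rational(312137, 3728)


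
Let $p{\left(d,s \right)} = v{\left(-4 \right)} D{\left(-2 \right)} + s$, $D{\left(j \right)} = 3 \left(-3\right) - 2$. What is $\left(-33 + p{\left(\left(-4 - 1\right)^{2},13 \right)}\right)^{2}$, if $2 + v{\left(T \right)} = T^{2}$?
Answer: $30276$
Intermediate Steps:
$v{\left(T \right)} = -2 + T^{2}$
$D{\left(j \right)} = -11$ ($D{\left(j \right)} = -9 - 2 = -11$)
$p{\left(d,s \right)} = -154 + s$ ($p{\left(d,s \right)} = \left(-2 + \left(-4\right)^{2}\right) \left(-11\right) + s = \left(-2 + 16\right) \left(-11\right) + s = 14 \left(-11\right) + s = -154 + s$)
$\left(-33 + p{\left(\left(-4 - 1\right)^{2},13 \right)}\right)^{2} = \left(-33 + \left(-154 + 13\right)\right)^{2} = \left(-33 - 141\right)^{2} = \left(-174\right)^{2} = 30276$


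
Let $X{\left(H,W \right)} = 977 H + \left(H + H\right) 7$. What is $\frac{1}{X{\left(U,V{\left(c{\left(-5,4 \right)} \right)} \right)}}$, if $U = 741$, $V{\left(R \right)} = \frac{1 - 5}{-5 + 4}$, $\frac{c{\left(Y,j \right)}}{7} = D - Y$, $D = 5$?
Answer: $\frac{1}{734331} \approx 1.3618 \cdot 10^{-6}$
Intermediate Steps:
$c{\left(Y,j \right)} = 35 - 7 Y$ ($c{\left(Y,j \right)} = 7 \left(5 - Y\right) = 35 - 7 Y$)
$V{\left(R \right)} = 4$ ($V{\left(R \right)} = - \frac{4}{-1} = \left(-4\right) \left(-1\right) = 4$)
$X{\left(H,W \right)} = 991 H$ ($X{\left(H,W \right)} = 977 H + 2 H 7 = 977 H + 14 H = 991 H$)
$\frac{1}{X{\left(U,V{\left(c{\left(-5,4 \right)} \right)} \right)}} = \frac{1}{991 \cdot 741} = \frac{1}{734331}$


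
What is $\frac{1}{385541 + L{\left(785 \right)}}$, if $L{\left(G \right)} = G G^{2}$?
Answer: $\frac{1}{484122166} \approx 2.0656 \cdot 10^{-9}$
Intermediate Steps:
$L{\left(G \right)} = G^{3}$
$\frac{1}{385541 + L{\left(785 \right)}} = \frac{1}{385541 + 785^{3}} = \frac{1}{385541 + 483736625} = \frac{1}{484122166}$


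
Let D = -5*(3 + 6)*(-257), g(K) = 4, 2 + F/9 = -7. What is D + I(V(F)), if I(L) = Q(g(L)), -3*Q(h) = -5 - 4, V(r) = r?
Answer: 11568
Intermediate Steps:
F = -81 (F = -18 + 9*(-7) = -18 - 63 = -81)
Q(h) = 3 (Q(h) = -(-5 - 4)/3 = -⅓*(-9) = 3)
I(L) = 3
D = 11565 (D = -5*9*(-257) = -45*(-257) = 11565)
D + I(V(F)) = 11565 + 3 = 11568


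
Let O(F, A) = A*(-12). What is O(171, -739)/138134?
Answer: 4434/69067 ≈ 0.064198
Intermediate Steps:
O(F, A) = -12*A
O(171, -739)/138134 = -12*(-739)/138134 = 8868*(1/138134) = 4434/69067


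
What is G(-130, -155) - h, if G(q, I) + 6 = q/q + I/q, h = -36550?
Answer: 950201/26 ≈ 36546.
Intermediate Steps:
G(q, I) = -5 + I/q (G(q, I) = -6 + (q/q + I/q) = -6 + (1 + I/q) = -5 + I/q)
G(-130, -155) - h = (-5 - 155/(-130)) - 1*(-36550) = (-5 - 155*(-1/130)) + 36550 = (-5 + 31/26) + 36550 = -99/26 + 36550 = 950201/26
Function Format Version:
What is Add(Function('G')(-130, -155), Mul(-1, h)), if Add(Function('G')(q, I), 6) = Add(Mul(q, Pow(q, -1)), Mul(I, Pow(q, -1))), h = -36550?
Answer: Rational(950201, 26) ≈ 36546.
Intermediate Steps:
Function('G')(q, I) = Add(-5, Mul(I, Pow(q, -1))) (Function('G')(q, I) = Add(-6, Add(Mul(q, Pow(q, -1)), Mul(I, Pow(q, -1)))) = Add(-6, Add(1, Mul(I, Pow(q, -1)))) = Add(-5, Mul(I, Pow(q, -1))))
Add(Function('G')(-130, -155), Mul(-1, h)) = Add(Add(-5, Mul(-155, Pow(-130, -1))), Mul(-1, -36550)) = Add(Add(-5, Mul(-155, Rational(-1, 130))), 36550) = Add(Add(-5, Rational(31, 26)), 36550) = Add(Rational(-99, 26), 36550) = Rational(950201, 26)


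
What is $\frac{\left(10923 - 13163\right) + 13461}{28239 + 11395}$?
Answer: $\frac{1603}{5662} \approx 0.28312$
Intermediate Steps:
$\frac{\left(10923 - 13163\right) + 13461}{28239 + 11395} = \frac{\left(10923 - 13163\right) + 13461}{39634} = \left(-2240 + 13461\right) \frac{1}{39634} = 11221 \cdot \frac{1}{39634} = \frac{1603}{5662}$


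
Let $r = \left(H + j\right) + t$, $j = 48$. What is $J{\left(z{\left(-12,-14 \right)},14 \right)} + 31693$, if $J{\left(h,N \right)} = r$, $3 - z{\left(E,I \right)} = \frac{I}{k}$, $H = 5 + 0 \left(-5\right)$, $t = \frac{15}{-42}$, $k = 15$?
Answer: $\frac{444439}{14} \approx 31746.0$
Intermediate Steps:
$t = - \frac{5}{14}$ ($t = 15 \left(- \frac{1}{42}\right) = - \frac{5}{14} \approx -0.35714$)
$H = 5$ ($H = 5 + 0 = 5$)
$z{\left(E,I \right)} = 3 - \frac{I}{15}$
$r = \frac{737}{14}$ ($r = \left(5 + 48\right) - \frac{5}{14} = 53 - \frac{5}{14} = \frac{737}{14} \approx 52.643$)
$J{\left(h,N \right)} = \frac{737}{14}$
$J{\left(z{\left(-12,-14 \right)},14 \right)} + 31693 = \frac{737}{14} + 31693 = \frac{444439}{14}$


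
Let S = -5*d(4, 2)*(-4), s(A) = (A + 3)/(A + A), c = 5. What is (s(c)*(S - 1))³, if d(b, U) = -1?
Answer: -592704/125 ≈ -4741.6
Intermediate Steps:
s(A) = (3 + A)/(2*A) (s(A) = (3 + A)/((2*A)) = (3 + A)*(1/(2*A)) = (3 + A)/(2*A))
S = -20 (S = -5*(-1)*(-4) = 5*(-4) = -20)
(s(c)*(S - 1))³ = (((½)*(3 + 5)/5)*(-20 - 1))³ = (((½)*(⅕)*8)*(-21))³ = ((⅘)*(-21))³ = (-84/5)³ = -592704/125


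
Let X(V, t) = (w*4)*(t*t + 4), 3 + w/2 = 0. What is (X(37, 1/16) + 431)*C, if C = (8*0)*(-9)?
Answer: 0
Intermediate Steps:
w = -6 (w = -6 + 2*0 = -6 + 0 = -6)
C = 0 (C = 0*(-9) = 0)
X(V, t) = -96 - 24*t² (X(V, t) = (-6*4)*(t*t + 4) = -24*(t² + 4) = -24*(4 + t²) = -96 - 24*t²)
(X(37, 1/16) + 431)*C = ((-96 - 24*(1/16)²) + 431)*0 = ((-96 - 24*1/256) + 431)*0 = ((-96 - 3/32) + 431)*0 = (-3075/32 + 431)*0 = (10717/32)*0 = 0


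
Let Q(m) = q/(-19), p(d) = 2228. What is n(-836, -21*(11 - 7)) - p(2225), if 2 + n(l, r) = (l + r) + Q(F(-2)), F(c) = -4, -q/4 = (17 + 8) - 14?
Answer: -59806/19 ≈ -3147.7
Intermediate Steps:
q = -44 (q = -4*((17 + 8) - 14) = -4*(25 - 14) = -4*11 = -44)
Q(m) = 44/19 (Q(m) = -44/(-19) = -44*(-1/19) = 44/19)
n(l, r) = 6/19 + l + r (n(l, r) = -2 + ((l + r) + 44/19) = -2 + (44/19 + l + r) = 6/19 + l + r)
n(-836, -21*(11 - 7)) - p(2225) = (6/19 - 836 - 21*(11 - 7)) - 1*2228 = (6/19 - 836 - 21*4) - 2228 = (6/19 - 836 - 84) - 2228 = -17474/19 - 2228 = -59806/19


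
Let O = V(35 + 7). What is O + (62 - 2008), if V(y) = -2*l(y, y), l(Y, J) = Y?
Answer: -2030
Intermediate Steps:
V(y) = -2*y
O = -84 (O = -2*(35 + 7) = -2*42 = -84)
O + (62 - 2008) = -84 + (62 - 2008) = -84 - 1946 = -2030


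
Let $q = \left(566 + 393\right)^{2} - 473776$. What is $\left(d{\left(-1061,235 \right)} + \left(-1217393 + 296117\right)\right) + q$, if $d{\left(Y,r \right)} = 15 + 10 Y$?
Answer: $-485966$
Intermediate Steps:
$q = 445905$ ($q = 959^{2} - 473776 = 919681 - 473776 = 445905$)
$\left(d{\left(-1061,235 \right)} + \left(-1217393 + 296117\right)\right) + q = \left(\left(15 + 10 \left(-1061\right)\right) + \left(-1217393 + 296117\right)\right) + 445905 = \left(\left(15 - 10610\right) - 921276\right) + 445905 = \left(-10595 - 921276\right) + 445905 = -931871 + 445905 = -485966$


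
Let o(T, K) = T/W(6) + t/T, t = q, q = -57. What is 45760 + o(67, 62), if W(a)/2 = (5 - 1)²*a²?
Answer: 3531878665/77184 ≈ 45759.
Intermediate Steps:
W(a) = 32*a² (W(a) = 2*((5 - 1)²*a²) = 2*(4²*a²) = 2*(16*a²) = 32*a²)
t = -57
o(T, K) = -57/T + T/1152 (o(T, K) = T/((32*6²)) - 57/T = T/((32*36)) - 57/T = T/1152 - 57/T = -57/T + T/1152)
45760 + o(67, 62) = 45760 + (-57/67 + (1/1152)*67) = 45760 + (-57*1/67 + 67/1152) = 45760 + (-57/67 + 67/1152) = 45760 - 61175/77184 = 3531878665/77184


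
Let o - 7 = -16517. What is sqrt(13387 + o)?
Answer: 3*I*sqrt(347) ≈ 55.884*I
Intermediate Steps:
o = -16510 (o = 7 - 16517 = -16510)
sqrt(13387 + o) = sqrt(13387 - 16510) = sqrt(-3123) = 3*I*sqrt(347)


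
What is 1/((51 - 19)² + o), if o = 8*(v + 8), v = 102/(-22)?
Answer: 11/11560 ≈ 0.00095156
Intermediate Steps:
v = -51/11 (v = 102*(-1/22) = -51/11 ≈ -4.6364)
o = 296/11 (o = 8*(-51/11 + 8) = 8*(37/11) = 296/11 ≈ 26.909)
1/((51 - 19)² + o) = 1/((51 - 19)² + 296/11) = 1/(32² + 296/11) = 1/(1024 + 296/11) = 1/(11560/11) = 11/11560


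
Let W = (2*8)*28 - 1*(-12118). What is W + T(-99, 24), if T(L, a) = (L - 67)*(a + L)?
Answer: 25016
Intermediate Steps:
W = 12566 (W = 16*28 + 12118 = 448 + 12118 = 12566)
T(L, a) = (-67 + L)*(L + a)
W + T(-99, 24) = 12566 + ((-99)² - 67*(-99) - 67*24 - 99*24) = 12566 + (9801 + 6633 - 1608 - 2376) = 12566 + 12450 = 25016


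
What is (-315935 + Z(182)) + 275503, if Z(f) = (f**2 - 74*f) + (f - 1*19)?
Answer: -20613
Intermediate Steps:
Z(f) = -19 + f**2 - 73*f (Z(f) = (f**2 - 74*f) + (f - 19) = (f**2 - 74*f) + (-19 + f) = -19 + f**2 - 73*f)
(-315935 + Z(182)) + 275503 = (-315935 + (-19 + 182**2 - 73*182)) + 275503 = (-315935 + (-19 + 33124 - 13286)) + 275503 = (-315935 + 19819) + 275503 = -296116 + 275503 = -20613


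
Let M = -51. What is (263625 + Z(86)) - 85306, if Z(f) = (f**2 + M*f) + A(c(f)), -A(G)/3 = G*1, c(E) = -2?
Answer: 181335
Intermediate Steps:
A(G) = -3*G
Z(f) = 6 + f**2 - 51*f (Z(f) = (f**2 - 51*f) - 3*(-2) = (f**2 - 51*f) + 6 = 6 + f**2 - 51*f)
(263625 + Z(86)) - 85306 = (263625 + (6 + 86**2 - 51*86)) - 85306 = (263625 + (6 + 7396 - 4386)) - 85306 = (263625 + 3016) - 85306 = 266641 - 85306 = 181335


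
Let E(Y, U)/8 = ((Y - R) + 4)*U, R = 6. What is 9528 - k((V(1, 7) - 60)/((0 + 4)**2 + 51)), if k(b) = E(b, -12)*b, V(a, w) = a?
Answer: 43864344/4489 ≈ 9771.5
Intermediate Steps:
E(Y, U) = 8*U*(-2 + Y) (E(Y, U) = 8*(((Y - 1*6) + 4)*U) = 8*(((Y - 6) + 4)*U) = 8*(((-6 + Y) + 4)*U) = 8*((-2 + Y)*U) = 8*(U*(-2 + Y)) = 8*U*(-2 + Y))
k(b) = b*(192 - 96*b) (k(b) = (8*(-12)*(-2 + b))*b = (192 - 96*b)*b = b*(192 - 96*b))
9528 - k((V(1, 7) - 60)/((0 + 4)**2 + 51)) = 9528 - 96*(1 - 60)/((0 + 4)**2 + 51)*(2 - (1 - 60)/((0 + 4)**2 + 51)) = 9528 - 96*(-59/(4**2 + 51))*(2 - (-59)/(4**2 + 51)) = 9528 - 96*(-59/(16 + 51))*(2 - (-59)/(16 + 51)) = 9528 - 96*(-59/67)*(2 - (-59)/67) = 9528 - 96*(-59*1/67)*(2 - (-59)/67) = 9528 - 96*(-59)*(2 - 1*(-59/67))/67 = 9528 - 96*(-59)*(2 + 59/67)/67 = 9528 - 96*(-59)*193/(67*67) = 9528 - 1*(-1093152/4489) = 9528 + 1093152/4489 = 43864344/4489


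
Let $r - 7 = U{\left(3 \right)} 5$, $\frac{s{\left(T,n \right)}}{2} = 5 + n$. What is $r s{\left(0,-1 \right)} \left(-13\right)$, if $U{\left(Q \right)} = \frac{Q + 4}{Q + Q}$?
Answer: $- \frac{4004}{3} \approx -1334.7$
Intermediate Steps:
$s{\left(T,n \right)} = 10 + 2 n$ ($s{\left(T,n \right)} = 2 \left(5 + n\right) = 10 + 2 n$)
$U{\left(Q \right)} = \frac{4 + Q}{2 Q}$
$r = \frac{77}{6}$ ($r = 7 + \frac{4 + 3}{2 \cdot 3} \cdot 5 = 7 + \frac{1}{2} \cdot \frac{1}{3} \cdot 7 \cdot 5 = 7 + \frac{7}{6} \cdot 5 = 7 + \frac{35}{6} = \frac{77}{6} \approx 12.833$)
$r s{\left(0,-1 \right)} \left(-13\right) = \frac{77 \left(10 + 2 \left(-1\right)\right)}{6} \left(-13\right) = \frac{77 \left(10 - 2\right)}{6} \left(-13\right) = \frac{77}{6} \cdot 8 \left(-13\right) = \frac{308}{3} \left(-13\right) = - \frac{4004}{3}$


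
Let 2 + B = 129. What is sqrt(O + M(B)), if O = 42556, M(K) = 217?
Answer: sqrt(42773) ≈ 206.82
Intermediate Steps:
B = 127 (B = -2 + 129 = 127)
sqrt(O + M(B)) = sqrt(42556 + 217) = sqrt(42773)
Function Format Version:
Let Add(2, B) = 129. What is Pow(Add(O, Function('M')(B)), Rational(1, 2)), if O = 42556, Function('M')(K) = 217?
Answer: Pow(42773, Rational(1, 2)) ≈ 206.82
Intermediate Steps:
B = 127 (B = Add(-2, 129) = 127)
Pow(Add(O, Function('M')(B)), Rational(1, 2)) = Pow(Add(42556, 217), Rational(1, 2)) = Pow(42773, Rational(1, 2))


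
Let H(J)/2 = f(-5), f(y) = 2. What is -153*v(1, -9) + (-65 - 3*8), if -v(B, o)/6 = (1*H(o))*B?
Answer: 3583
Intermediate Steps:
H(J) = 4 (H(J) = 2*2 = 4)
v(B, o) = -24*B (v(B, o) = -6*1*4*B = -24*B)
-153*v(1, -9) + (-65 - 3*8) = -(-3672) + (-65 - 3*8) = -153*(-24) + (-65 - 1*24) = 3672 + (-65 - 24) = 3672 - 89 = 3583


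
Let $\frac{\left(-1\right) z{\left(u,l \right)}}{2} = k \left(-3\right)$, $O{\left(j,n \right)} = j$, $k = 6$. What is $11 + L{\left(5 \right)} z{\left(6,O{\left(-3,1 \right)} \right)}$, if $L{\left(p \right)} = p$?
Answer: $191$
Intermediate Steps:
$z{\left(u,l \right)} = 36$ ($z{\left(u,l \right)} = - 2 \cdot 6 \left(-3\right) = \left(-2\right) \left(-18\right) = 36$)
$11 + L{\left(5 \right)} z{\left(6,O{\left(-3,1 \right)} \right)} = 11 + 5 \cdot 36 = 11 + 180 = 191$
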